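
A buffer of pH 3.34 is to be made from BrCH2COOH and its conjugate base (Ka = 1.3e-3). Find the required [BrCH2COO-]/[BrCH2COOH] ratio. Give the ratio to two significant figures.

ratio = 2.8

pKa = -log(1.3 × 10^-3) = 2.886
pH = pKa + log(r) ⇒ log(r) = 3.34 − 2.886 = +0.454
r = [BrCH2COO-]/[BrCH2COOH] = 10^(+0.454) = 2.84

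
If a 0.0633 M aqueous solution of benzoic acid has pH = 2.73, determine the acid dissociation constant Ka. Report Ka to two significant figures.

Ka = 5.6 × 10^-5

[H+] = 10^(-2.73) = 1.86 × 10^-3 M
At equilibrium [HA] = 0.0633 − 1.86 × 10^-3 = 6.14 × 10^-2 M
Ka = [H+][A-]/[HA] = (1.86 × 10^-3)² / 6.14 × 10^-2 = 5.6 × 10^-5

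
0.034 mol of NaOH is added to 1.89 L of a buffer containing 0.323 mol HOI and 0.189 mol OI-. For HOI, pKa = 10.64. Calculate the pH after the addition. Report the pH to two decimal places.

After neutralization: n(HOI) = 0.289 mol, n(OI-) = 0.223 mol.
pH = pKa + log(n_OI-/n_HOI) = 10.64 + log(0.223/0.289) = 10.64 + (-0.113)

pH = 10.53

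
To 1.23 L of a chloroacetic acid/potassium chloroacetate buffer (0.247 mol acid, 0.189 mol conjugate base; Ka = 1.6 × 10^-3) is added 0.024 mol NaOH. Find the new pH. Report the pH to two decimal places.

OH- converts ClCH2COOH to ClCH2COO-: ClCH2COOH → 0.223 mol, ClCH2COO- → 0.213 mol.
pKa = −log(1.6 × 10^-3) = 2.796
pH = pKa + log(n_ClCH2COO-/n_ClCH2COOH) = 2.796 + log(0.213/0.223) = 2.796 + (-0.020)

pH = 2.78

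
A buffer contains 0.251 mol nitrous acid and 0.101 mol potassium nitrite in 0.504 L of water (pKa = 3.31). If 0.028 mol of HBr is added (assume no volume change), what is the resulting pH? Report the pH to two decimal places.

After neutralization: n(HNO2) = 0.279 mol, n(NO2-) = 0.073 mol.
pH = pKa + log([A⁻]/[HA]) = 3.31 + log(0.073/0.279) = 3.31 -0.582

pH = 2.73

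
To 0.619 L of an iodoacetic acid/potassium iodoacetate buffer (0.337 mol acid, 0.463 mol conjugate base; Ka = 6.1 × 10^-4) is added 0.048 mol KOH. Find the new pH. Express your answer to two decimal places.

pH = 3.46

After neutralization: n(ICH2COOH) = 0.289 mol, n(ICH2COO-) = 0.511 mol.
pKa = −log(6.1 × 10^-4) = 3.215
Henderson–Hasselbalch with mole ratio 0.511/0.289: pH = 3.215 + (+0.248)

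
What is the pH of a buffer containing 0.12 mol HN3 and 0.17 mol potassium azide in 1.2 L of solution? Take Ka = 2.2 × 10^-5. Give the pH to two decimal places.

pKa = −log(2.2 × 10^-5) = 4.658
Using pH = pKa + log([base]/[acid]) with [base]/[acid] = 0.17/0.12:
pH = 4.658 + (+0.151) = 4.81

pH = 4.81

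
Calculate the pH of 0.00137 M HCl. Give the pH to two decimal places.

pH = 2.86

HCl is a strong acid and dissociates completely, so [H+] = 0.00137 M.
pH = -log(0.00137) = 2.86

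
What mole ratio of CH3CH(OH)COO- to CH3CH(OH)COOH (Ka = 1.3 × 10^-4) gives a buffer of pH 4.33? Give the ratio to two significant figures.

ratio = 2.8

pKa = -log(1.3 × 10^-4) = 3.886
pH = pKa + log(r) ⇒ log(r) = 4.33 − 3.886 = +0.444
r = [CH3CH(OH)COO-]/[CH3CH(OH)COOH] = 10^(+0.444) = 2.78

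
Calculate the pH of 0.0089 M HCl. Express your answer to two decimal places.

HCl is a strong acid and dissociates completely, so [H+] = 0.0089 M.
pH = -log(0.0089) = 2.05

pH = 2.05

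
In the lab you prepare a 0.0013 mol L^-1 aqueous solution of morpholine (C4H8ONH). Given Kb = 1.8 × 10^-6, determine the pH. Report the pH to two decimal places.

pH = 9.68

C4H8ONH + H2O ⇌ C4H8ONH2+ + OH-
Kb = x²/(0.0013 − x) = 1.8 × 10^-6
Since Kb ≪ C₀, x ≈ √(Kb·C₀) = 4.84 × 10^-5 M.
pOH = 4.32, so pH = 14.00 − pOH = 9.68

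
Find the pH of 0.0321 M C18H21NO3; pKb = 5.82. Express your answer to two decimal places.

C18H21NO3 + H2O ⇌ C18H22NO3+ + OH-
Kb = 10^(−5.82) = 1.51 × 10^-6
Kb = x²/(0.0321 − x) = 1.51 × 10^-6
Assume x ≪ 0.0321: x ≈ √(1.51 × 10^-6 × 0.0321) = 2.20 × 10^-4 M
(x/C₀ = 0.69% < 5%, so the approximation holds.)
pOH = −log(2.20 × 10^-4) = 3.66; pH = 14.00 − 3.66 = 10.34

pH = 10.34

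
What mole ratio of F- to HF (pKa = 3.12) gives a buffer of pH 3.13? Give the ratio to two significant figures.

pH = pKa + log(r) ⇒ log(r) = 3.13 − 3.12 = +0.01
r = [F-]/[HF] = 10^(+0.01) = 1.02

ratio = 1.0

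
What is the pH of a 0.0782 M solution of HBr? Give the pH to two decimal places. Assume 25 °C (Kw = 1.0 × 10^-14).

pH = 1.11

HBr is a strong acid and dissociates completely, so [H+] = 0.0782 M.
pH = -log(0.0782) = 1.11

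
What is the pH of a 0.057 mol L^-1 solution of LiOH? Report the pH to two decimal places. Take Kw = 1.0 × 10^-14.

LiOH is a strong base; [OH-] = 0.057 M.
pOH = -log(0.057) = 1.24
pH = 14.00 - 1.24 = 12.76

pH = 12.76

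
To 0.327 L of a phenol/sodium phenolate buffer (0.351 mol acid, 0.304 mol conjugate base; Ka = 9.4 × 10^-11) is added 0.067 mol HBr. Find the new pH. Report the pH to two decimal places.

After neutralization: n(C6H5OH) = 0.418 mol, n(C6H5O-) = 0.237 mol.
pKa = −log(9.4 × 10^-11) = 10.027
pH = pKa + log(n_C6H5O-/n_C6H5OH) = 10.027 + log(0.237/0.418) = 10.027 + (-0.246)

pH = 9.78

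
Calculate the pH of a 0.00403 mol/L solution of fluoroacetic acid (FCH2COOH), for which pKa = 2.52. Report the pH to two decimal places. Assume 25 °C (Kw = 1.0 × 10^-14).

FCH2COOH ⇌ FCH2COO- + H+
Ka = 10^(−2.52) = 3.02 × 10^-3
Let x = [H+] at equilibrium. Ka = x²/(0.00403 − x).
Here C₀/Ka ≈ 1.33, so the small-x approximation fails. Use the quadratic:
x = (−Ka + √(Ka² + 4·Ka·C₀))/2 = 2.29 × 10^-3 M
pH = −log(2.29 × 10^-3) = 2.64

pH = 2.64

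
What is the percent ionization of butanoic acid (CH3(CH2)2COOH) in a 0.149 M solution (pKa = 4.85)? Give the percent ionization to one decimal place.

CH3(CH2)2COOH ⇌ CH3(CH2)2COO- + H+; let x = [H+] at equilibrium.
Ka = 10^(−4.85) = 1.41 × 10^-5
x ≈ √(Ka·C₀) = √(1.41 × 10^-5 × 0.149) = 1.45 × 10^-3 M
Fraction ionized = 1.45 × 10^-3 / 0.149 = 0.0097 → 1.0%

1.0%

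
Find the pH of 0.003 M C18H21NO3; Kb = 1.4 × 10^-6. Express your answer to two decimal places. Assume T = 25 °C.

pH = 9.81

C18H21NO3 + H2O ⇌ C18H22NO3+ + OH-
Kb = [OH-]²/(0.003 − [OH-]) = 1.4 × 10^-6
Since Kb ≪ C₀, [OH-] ≈ √(Kb·C₀) = 6.48 × 10^-5 M.
([OH-]/C₀ = 2.2% < 5%, so the approximation holds.)
pOH = −log(6.48 × 10^-5) = 4.19; pH = 14.00 − 4.19 = 9.81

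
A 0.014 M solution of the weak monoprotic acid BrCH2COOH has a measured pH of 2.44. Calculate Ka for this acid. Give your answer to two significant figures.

[H+] = 10^(-2.44) = 3.63 × 10^-3 M
At equilibrium [HA] = 0.014 − 3.63 × 10^-3 = 1.04 × 10^-2 M
Ka = [H+][A-]/[HA] = (3.63 × 10^-3)² / 1.04 × 10^-2 = 1.3 × 10^-3

Ka = 1.3 × 10^-3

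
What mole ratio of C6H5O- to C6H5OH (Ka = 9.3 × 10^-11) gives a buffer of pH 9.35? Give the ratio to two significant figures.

pKa = -log(9.3 × 10^-11) = 10.032
pH = pKa + log(r) ⇒ log(r) = 9.35 − 10.032 = -0.682
r = [C6H5O-]/[C6H5OH] = 10^(-0.682) = 0.208

ratio = 0.21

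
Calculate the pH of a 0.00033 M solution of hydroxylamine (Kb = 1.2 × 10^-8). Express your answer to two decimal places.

pH = 8.30

NH2OH + H2O ⇌ NH3OH+ + OH-
From the ICE table, Kb = [OH-]²/(0.00033 − [OH-]) = 1.2 × 10^-8.
Neglecting [OH-] in the denominator: [OH-] = √(1.2 × 10^-8 × 0.00033) = 1.99 × 10^-6 M
pOH = −log(1.99 × 10^-6) = 5.70; pH = 14.00 − 5.70 = 8.30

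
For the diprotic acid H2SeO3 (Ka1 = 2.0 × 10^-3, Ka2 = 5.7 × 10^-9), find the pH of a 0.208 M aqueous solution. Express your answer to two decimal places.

pH = 1.71

Ka1 ≫ Ka2, so treat the first dissociation as the only significant source of H+.
Ka1 = x²/(0.208 − x) = 2.0 × 10^-3
Solving the quadratic: x = (−Ka1 + √(Ka1² + 4·Ka1·C₀))/2 = 1.94 × 10^-2 M
pH = −log(1.94 × 10^-2) = 1.71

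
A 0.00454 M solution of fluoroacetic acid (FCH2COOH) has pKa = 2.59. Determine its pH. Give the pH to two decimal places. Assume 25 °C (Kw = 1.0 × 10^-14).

pH = 2.63

FCH2COOH ⇌ FCH2COO- + H+
Ka = 10^(−2.59) = 2.57 × 10^-3
From the ICE table, Ka = [H+]²/(0.00454 − [H+]) = 2.57 × 10^-3.
[H+] is not negligible relative to C₀; solve [H+]² + 0.00257·[H+] − 1.17e-05 = 0.
[H+] = (−Ka + √(Ka² + 4·Ka·C₀))/2 = 2.36 × 10^-3 M
pH = −log(2.36 × 10^-3) = 2.63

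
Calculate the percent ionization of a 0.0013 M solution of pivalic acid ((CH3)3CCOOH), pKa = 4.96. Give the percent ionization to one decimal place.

(CH3)3CCOOH ⇌ (CH3)3CCOO- + H+; let x = [H+] at equilibrium.
Ka = 10^(−4.96) = 1.10 × 10^-5
Solve x² + 1.1e-05x − 1.43e-08 = 0 → x = 1.14 × 10^-4 M
% ionization = x/C₀ × 100% = 1.14 × 10^-4/0.0013 × 100% = 8.8%

8.8%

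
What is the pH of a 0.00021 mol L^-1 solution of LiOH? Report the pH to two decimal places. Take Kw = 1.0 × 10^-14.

LiOH is a strong base; [OH-] = 0.00021 M.
pOH = -log(0.00021) = 3.68
pH = 14.00 - 3.68 = 10.32

pH = 10.32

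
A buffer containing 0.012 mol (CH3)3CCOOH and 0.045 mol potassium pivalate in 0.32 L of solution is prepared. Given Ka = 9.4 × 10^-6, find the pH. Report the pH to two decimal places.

pKa = −log(9.4 × 10^-6) = 5.027
Henderson–Hasselbalch: pH = pKa + log([(CH3)3CCOO-]/[(CH3)3CCOOH]) = 5.027 + log(0.045/0.012)
pH = 5.027 + (+0.574) = 5.60

pH = 5.60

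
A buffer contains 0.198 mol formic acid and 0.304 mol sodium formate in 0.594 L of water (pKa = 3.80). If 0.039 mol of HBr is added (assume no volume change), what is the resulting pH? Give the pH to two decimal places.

pH = 3.85

Added H+ converts HCOO- to HCOOH: HCOOH → 0.237 mol, HCOO- → 0.265 mol.
pH = pKa + log([A⁻]/[HA]) = 3.80 + log(0.265/0.237) = 3.80 +0.048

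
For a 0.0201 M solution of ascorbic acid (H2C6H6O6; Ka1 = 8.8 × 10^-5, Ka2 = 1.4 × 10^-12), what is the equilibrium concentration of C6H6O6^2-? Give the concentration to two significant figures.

1.4 × 10^-12 M

First ionization gives [H+] ≈ [HC6H6O6-] = 1.29 × 10^-3 M.
Second step: Ka2 = [H+][C6H6O6^2-]/[HC6H6O6-] ≈ [C6H6O6^2-] (since [H+] ≈ [HC6H6O6-]).
So [C6H6O6^2-] ≈ Ka2.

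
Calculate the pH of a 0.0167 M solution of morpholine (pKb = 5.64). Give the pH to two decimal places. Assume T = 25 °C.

pH = 10.29

C4H8ONH + H2O ⇌ C4H8ONH2+ + OH-
Kb = 10^(−5.64) = 2.29 × 10^-6
From the ICE table, Kb = x²/(0.0167 − x) = 2.29 × 10^-6.
Neglecting x in the denominator: x = √(2.29 × 10^-6 × 0.0167) = 1.96 × 10^-4 M
(x/C₀ = 1.2% < 5%, so the approximation holds.)
pOH = 3.71, so pH = 14.00 − pOH = 10.29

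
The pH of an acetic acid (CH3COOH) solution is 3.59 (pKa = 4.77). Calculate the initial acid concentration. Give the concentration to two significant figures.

[H+] = 10^(-3.59) = 2.57 × 10^-4 M = x
Ka = 10^(−4.77) = 1.70 × 10^-5
Ka = x²/(C₀ − x) ⇒ C₀ = x + x²/Ka
C₀ = 2.57 × 10^-4 + (2.57 × 10^-4)²/(1.70 × 10^-5) = 4.14 × 10^-3 M

C₀ = 4.1 × 10^-3 M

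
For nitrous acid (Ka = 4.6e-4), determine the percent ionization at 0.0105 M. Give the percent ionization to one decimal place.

18.9%

HNO2 ⇌ NO2- + H+; let x = [H+] at equilibrium.
Solve x² + 0.00046x − 4.83e-06 = 0 → x = 1.98 × 10^-3 M
% ionization = x/C₀ × 100% = 1.98 × 10^-3/0.0105 × 100% = 18.9%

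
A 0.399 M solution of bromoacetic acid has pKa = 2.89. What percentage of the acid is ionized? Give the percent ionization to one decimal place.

BrCH2COOH ⇌ BrCH2COO- + H+; let x = [H+] at equilibrium.
Ka = 10^(−2.89) = 1.29 × 10^-3
Solve x² + 0.00129x − 0.000515 = 0 → x = 2.21 × 10^-2 M
% ionization = x/C₀ × 100% = 2.21 × 10^-2/0.399 × 100% = 5.5%

5.5%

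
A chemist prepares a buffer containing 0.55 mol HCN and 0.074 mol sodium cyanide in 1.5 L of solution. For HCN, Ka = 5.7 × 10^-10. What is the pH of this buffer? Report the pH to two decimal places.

pKa = −log(5.7 × 10^-10) = 9.244
Using pH = pKa + log([base]/[acid]) with [base]/[acid] = 0.074/0.55:
pH = 9.244 + (-0.871) = 8.37

pH = 8.37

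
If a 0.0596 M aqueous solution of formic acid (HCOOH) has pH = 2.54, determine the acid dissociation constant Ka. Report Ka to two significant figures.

[H+] = 10^(-2.54) = 2.88 × 10^-3 M
At equilibrium [HA] = 0.0596 − 2.88 × 10^-3 = 5.67 × 10^-2 M
Ka = [H+][A-]/[HA] = (2.88 × 10^-3)² / 5.67 × 10^-2 = 1.5 × 10^-4

Ka = 1.5 × 10^-4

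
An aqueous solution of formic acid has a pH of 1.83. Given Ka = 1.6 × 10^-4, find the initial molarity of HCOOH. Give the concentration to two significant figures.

C₀ = 1.4 M

[H+] = 10^(-1.83) = 1.48 × 10^-2 M = x
Ka = x²/(C₀ − x) ⇒ C₀ = x + x²/Ka
C₀ = 1.48 × 10^-2 + (1.48 × 10^-2)²/(1.6 × 10^-4) = 1.38 M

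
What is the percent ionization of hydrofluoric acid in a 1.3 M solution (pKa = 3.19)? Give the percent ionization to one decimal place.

2.2%

HF ⇌ F- + H+; let x = [H+] at equilibrium.
Ka = 10^(−3.19) = 6.46 × 10^-4
x ≈ √(Ka·C₀) = √(6.46 × 10^-4 × 1.3) = 2.90 × 10^-2 M
Fraction ionized = 2.90 × 10^-2 / 1.3 = 0.0223 → 2.2%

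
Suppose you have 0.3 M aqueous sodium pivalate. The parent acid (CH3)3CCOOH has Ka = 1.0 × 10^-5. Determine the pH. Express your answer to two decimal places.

(CH3)3CCOO- is the conjugate base of the weak acid (CH3)3CCOOH.
Kb = Kw/Ka = 1.0×10^-14 / 1.0 × 10^-5 = 1.00 × 10^-9
From the ICE table, Kb = x²/(0.3 − x) = 1.00 × 10^-9.
Since Kb ≪ C₀, x ≈ √(Kb·C₀) = 1.73 × 10^-5 M.
pOH = −log(1.73 × 10^-5) = 4.76; pH = 14.00 − 4.76 = 9.24

pH = 9.24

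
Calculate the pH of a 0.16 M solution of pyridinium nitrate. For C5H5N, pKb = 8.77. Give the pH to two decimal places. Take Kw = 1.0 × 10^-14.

C5H5NH+ is the conjugate acid of the weak base C5H5N.
Kb = 10^(−8.77) = 1.70 × 10^-9
Ka = Kw/Kb = 1.0×10^-14 / 1.70 × 10^-9 = 5.88 × 10^-6
From the ICE table, Ka = [H+]²/(0.16 − [H+]) = 5.88 × 10^-6.
Since Ka ≪ C₀, [H+] ≈ √(Ka·C₀) = 9.70 × 10^-4 M.
pH = −log[H+] = −log(9.70 × 10^-4) = 3.01

pH = 3.01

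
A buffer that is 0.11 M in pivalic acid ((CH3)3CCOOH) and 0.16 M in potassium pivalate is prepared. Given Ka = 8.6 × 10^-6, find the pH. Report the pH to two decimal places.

pH = 5.23

pKa = −log(8.6 × 10^-6) = 5.066
pH = pKa + log([A⁻]/[HA]) = 5.066 + log(0.16/0.11)
pH = 5.066 + (+0.163) = 5.23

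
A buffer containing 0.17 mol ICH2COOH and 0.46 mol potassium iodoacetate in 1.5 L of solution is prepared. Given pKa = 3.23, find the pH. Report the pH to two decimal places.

pH = 3.66

pH = pKa + log([A⁻]/[HA]) = 3.23 + log(0.46/0.17)
pH = 3.23 + (+0.432) = 3.66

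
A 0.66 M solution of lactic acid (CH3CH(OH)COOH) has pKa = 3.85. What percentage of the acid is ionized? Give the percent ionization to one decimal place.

CH3CH(OH)COOH ⇌ CH3CH(OH)COO- + H+; let x = [H+] at equilibrium.
Ka = 10^(−3.85) = 1.41 × 10^-4
x ≈ √(Ka·C₀) = √(1.41 × 10^-4 × 0.66) = 9.65 × 10^-3 M
Fraction ionized = 9.65 × 10^-3 / 0.66 = 0.0146 → 1.5%

1.5%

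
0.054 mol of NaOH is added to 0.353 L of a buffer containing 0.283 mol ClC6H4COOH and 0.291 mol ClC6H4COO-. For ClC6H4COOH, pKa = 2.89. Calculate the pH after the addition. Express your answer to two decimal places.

After neutralization: n(ClC6H4COOH) = 0.229 mol, n(ClC6H4COO-) = 0.345 mol.
Henderson–Hasselbalch with mole ratio 0.345/0.229: pH = 2.89 + (+0.178)

pH = 3.07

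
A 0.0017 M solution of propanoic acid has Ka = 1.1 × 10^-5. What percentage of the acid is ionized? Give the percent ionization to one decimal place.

7.7%

CH3CH2COOH ⇌ CH3CH2COO- + H+; let x = [H+] at equilibrium.
Solve x² + 1.1e-05x − 1.87e-08 = 0 → x = 1.31 × 10^-4 M
Fraction ionized = 1.31 × 10^-4 / 0.0017 = 0.0771 → 7.7%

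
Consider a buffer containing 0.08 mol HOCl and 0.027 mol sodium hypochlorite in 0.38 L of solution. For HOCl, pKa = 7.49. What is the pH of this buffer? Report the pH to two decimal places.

Henderson–Hasselbalch: pH = pKa + log([OCl-]/[HOCl]) = 7.49 + log(0.027/0.08)
pH = 7.49 + (-0.472) = 7.02

pH = 7.02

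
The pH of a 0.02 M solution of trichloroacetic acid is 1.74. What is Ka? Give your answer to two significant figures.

[H+] = 10^(-1.74) = 1.82 × 10^-2 M
At equilibrium [HA] = 0.02 − 1.82 × 10^-2 = 1.80 × 10^-3 M
Ka = [H+][A-]/[HA] = (1.82 × 10^-2)² / 1.80 × 10^-3 = 1.8 × 10^-1

Ka = 1.8 × 10^-1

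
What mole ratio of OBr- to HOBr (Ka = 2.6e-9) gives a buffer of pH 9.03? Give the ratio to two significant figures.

ratio = 2.8

pKa = -log(2.6 × 10^-9) = 8.585
pH = pKa + log(r) ⇒ log(r) = 9.03 − 8.585 = +0.445
r = [OBr-]/[HOBr] = 10^(+0.445) = 2.79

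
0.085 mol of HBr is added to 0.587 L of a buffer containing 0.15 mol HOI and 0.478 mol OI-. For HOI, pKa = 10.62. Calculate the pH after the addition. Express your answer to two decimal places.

pH = 10.84

Added H+ converts OI- to HOI: HOI → 0.235 mol, OI- → 0.393 mol.
pH = pKa + log([A⁻]/[HA]) = 10.62 + log(0.393/0.235) = 10.62 +0.223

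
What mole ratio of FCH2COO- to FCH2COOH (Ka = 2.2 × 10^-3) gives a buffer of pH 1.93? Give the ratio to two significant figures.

ratio = 0.19

pKa = -log(2.2 × 10^-3) = 2.658
pH = pKa + log(r) ⇒ log(r) = 1.93 − 2.658 = -0.728
r = [FCH2COO-]/[FCH2COOH] = 10^(-0.728) = 0.187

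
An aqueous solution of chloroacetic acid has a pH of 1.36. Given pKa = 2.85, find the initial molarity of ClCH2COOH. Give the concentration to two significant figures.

C₀ = 1.4 M

[H+] = 10^(-1.36) = 4.37 × 10^-2 M = x
Ka = 10^(−2.85) = 1.41 × 10^-3
Ka = x²/(C₀ − x) ⇒ C₀ = x + x²/Ka
C₀ = 4.37 × 10^-2 + (4.37 × 10^-2)²/(1.41 × 10^-3) = 1.40 M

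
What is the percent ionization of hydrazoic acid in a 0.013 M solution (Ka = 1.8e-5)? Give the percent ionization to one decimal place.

HN3 ⇌ N3- + H+; let x = [H+] at equilibrium.
x ≈ √(Ka·C₀) = √(1.8 × 10^-5 × 0.013) = 4.84 × 10^-4 M
Fraction ionized = 4.84 × 10^-4 / 0.013 = 0.0372 → 3.7%

3.7%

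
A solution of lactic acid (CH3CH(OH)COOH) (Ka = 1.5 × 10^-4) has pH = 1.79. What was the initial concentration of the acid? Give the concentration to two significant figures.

C₀ = 1.8 M

[H+] = 10^(-1.79) = 1.62 × 10^-2 M = x
Ka = x²/(C₀ − x) ⇒ C₀ = x + x²/Ka
C₀ = 1.62 × 10^-2 + (1.62 × 10^-2)²/(1.5 × 10^-4) = 1.77 M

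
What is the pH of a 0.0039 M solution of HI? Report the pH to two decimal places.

HI is a strong acid and dissociates completely, so [H+] = 0.0039 M.
pH = -log(0.0039) = 2.41

pH = 2.41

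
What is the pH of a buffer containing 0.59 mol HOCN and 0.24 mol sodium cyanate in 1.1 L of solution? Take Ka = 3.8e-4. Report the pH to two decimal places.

pKa = −log(3.8 × 10^-4) = 3.420
Using pH = pKa + log([base]/[acid]) with [base]/[acid] = 0.24/0.59:
pH = 3.420 + (-0.391) = 3.03

pH = 3.03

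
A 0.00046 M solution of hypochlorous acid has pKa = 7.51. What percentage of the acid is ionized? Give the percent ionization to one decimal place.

0.8%

HOCl ⇌ OCl- + H+; let x = [H+] at equilibrium.
Ka = 10^(−7.51) = 3.09 × 10^-8
x ≈ √(Ka·C₀) = √(3.09 × 10^-8 × 0.00046) = 3.77 × 10^-6 M
% ionization = x/C₀ × 100% = 3.77 × 10^-6/0.00046 × 100% = 0.8%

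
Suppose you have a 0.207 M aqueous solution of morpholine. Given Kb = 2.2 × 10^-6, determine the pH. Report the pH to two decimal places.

C4H8ONH + H2O ⇌ C4H8ONH2+ + OH-
From the ICE table, Kb = [OH-]²/(0.207 − [OH-]) = 2.2 × 10^-6.
Since Kb ≪ C₀, [OH-] ≈ √(Kb·C₀) = 6.75 × 10^-4 M.
Check: 0.33% ionized — well under 5%, approximation valid.
pOH = 3.17, so pH = 14.00 − pOH = 10.83

pH = 10.83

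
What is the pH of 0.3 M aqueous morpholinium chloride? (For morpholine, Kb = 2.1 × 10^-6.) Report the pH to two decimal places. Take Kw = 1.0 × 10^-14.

pH = 4.42

C4H8ONH2+ is the conjugate acid of the weak base C4H8ONH.
Ka = Kw/Kb = 1.0×10^-14 / 2.1 × 10^-6 = 4.76 × 10^-9
From the ICE table, Ka = x²/(0.3 − x) = 4.76 × 10^-9.
Since Ka ≪ C₀, x ≈ √(Ka·C₀) = 3.78 × 10^-5 M.
(x/C₀ = 0.013% < 5%, so the approximation holds.)
pH = −log[H+] = −log(3.78 × 10^-5) = 4.42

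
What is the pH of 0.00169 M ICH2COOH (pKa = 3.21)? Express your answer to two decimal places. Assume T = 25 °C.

ICH2COOH ⇌ ICH2COO- + H+
Ka = 10^(−3.21) = 6.17 × 10^-4
Let x = [H+] at equilibrium. Ka = x²/(0.00169 − x).
The 5% rule fails; solving x² + Ka·x − Ka·C₀ = 0 exactly:
x = [−0.000617 + √(0.000617² + 4.17e-06)]/2 = 7.58 × 10^-4 M
pH = −log[H+] = −log(7.58 × 10^-4) = 3.12

pH = 3.12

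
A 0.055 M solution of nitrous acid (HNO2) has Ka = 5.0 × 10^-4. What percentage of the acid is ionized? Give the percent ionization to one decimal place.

9.1%

HNO2 ⇌ NO2- + H+; let x = [H+] at equilibrium.
Ka = x²/(C₀ − x); solving the quadratic gives x = 5.00 × 10^-3 M.
% ionization = x/C₀ × 100% = 5.00 × 10^-3/0.055 × 100% = 9.1%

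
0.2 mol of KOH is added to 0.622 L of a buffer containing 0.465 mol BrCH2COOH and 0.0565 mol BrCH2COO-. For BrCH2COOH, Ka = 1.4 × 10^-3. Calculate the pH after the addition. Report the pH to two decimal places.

After neutralization: n(BrCH2COOH) = 0.265 mol, n(BrCH2COO-) = 0.257 mol.
pKa = −log(1.4 × 10^-3) = 2.854
pH = pKa + log([A⁻]/[HA]) = 2.854 + log(0.257/0.265) = 2.854 -0.013

pH = 2.84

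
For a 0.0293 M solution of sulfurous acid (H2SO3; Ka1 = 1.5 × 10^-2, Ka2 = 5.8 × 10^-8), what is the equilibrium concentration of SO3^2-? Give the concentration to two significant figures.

5.8 × 10^-8 M

First ionization gives [H+] ≈ [HSO3-] = 1.48 × 10^-2 M.
Second step: Ka2 = [H+][SO3^2-]/[HSO3-] ≈ [SO3^2-] (since [H+] ≈ [HSO3-]).
So [SO3^2-] ≈ Ka2.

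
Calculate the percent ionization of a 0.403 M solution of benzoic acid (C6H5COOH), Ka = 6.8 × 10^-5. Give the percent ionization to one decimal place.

1.3%

C6H5COOH ⇌ C6H5COO- + H+; let x = [H+] at equilibrium.
x ≈ √(Ka·C₀) = √(6.8 × 10^-5 × 0.403) = 5.23 × 10^-3 M
Fraction ionized = 5.23 × 10^-3 / 0.403 = 0.0130 → 1.3%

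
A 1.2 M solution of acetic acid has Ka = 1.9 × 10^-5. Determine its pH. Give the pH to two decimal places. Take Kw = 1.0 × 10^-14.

CH3COOH ⇌ CH3COO- + H+
Ka = [H+]²/(1.2 − [H+]) = 1.9 × 10^-5
Assume [H+] ≪ 1.2: [H+] ≈ √(1.9 × 10^-5 × 1.2) = 4.77 × 10^-3 M
([H+]/C₀ = 0.4% < 5%, so the approximation holds.)
pH = −log[H+] = −log(4.77 × 10^-3) = 2.32

pH = 2.32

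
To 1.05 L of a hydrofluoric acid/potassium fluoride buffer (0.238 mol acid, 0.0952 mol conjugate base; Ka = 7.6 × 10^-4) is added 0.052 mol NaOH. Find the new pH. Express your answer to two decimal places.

After neutralization: n(HF) = 0.186 mol, n(F-) = 0.147 mol.
pKa = −log(7.6 × 10^-4) = 3.119
pH = pKa + log([A⁻]/[HA]) = 3.119 + log(0.147/0.186) = 3.119 -0.102

pH = 3.02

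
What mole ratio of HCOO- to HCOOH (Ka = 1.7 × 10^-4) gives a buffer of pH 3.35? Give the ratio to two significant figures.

pKa = -log(1.7 × 10^-4) = 3.770
pH = pKa + log(r) ⇒ log(r) = 3.35 − 3.770 = -0.420
r = [HCOO-]/[HCOOH] = 10^(-0.420) = 0.38

ratio = 0.38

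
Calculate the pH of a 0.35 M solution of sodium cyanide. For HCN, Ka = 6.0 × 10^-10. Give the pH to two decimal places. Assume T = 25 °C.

pH = 11.38

CN- is the conjugate base of the weak acid HCN.
Kb = Kw/Ka = 1.0×10^-14 / 6.0 × 10^-10 = 1.67 × 10^-5
Kb = x²/(0.35 − x) = 1.67 × 10^-5
Neglecting x in the denominator: x = √(1.67 × 10^-5 × 0.35) = 2.42 × 10^-3 M
pOH = 2.62, so pH = 14.00 − pOH = 11.38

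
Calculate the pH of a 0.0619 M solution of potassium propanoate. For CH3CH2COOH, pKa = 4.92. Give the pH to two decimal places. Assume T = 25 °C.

CH3CH2COO- is the conjugate base of the weak acid CH3CH2COOH.
Ka = 10^(−4.92) = 1.20 × 10^-5
Kb = Kw/Ka = 1.0×10^-14 / 1.20 × 10^-5 = 8.33 × 10^-10
From the ICE table, Kb = [OH-]²/(0.0619 − [OH-]) = 8.33 × 10^-10.
Neglecting [OH-] in the denominator: [OH-] = √(8.33 × 10^-10 × 0.0619) = 7.18 × 10^-6 M
([OH-]/C₀ = 0.012% < 5%, so the approximation holds.)
pOH = −log(7.18 × 10^-6) = 5.14; pH = 14.00 − 5.14 = 8.86

pH = 8.86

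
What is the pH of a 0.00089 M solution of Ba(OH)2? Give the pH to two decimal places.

pH = 11.25

Ba(OH)2 is a strong base (each formula unit releases 2 OH-); [OH-] = 0.00178 M.
pOH = -log(0.00178) = 2.75
pH = 14.00 - 2.75 = 11.25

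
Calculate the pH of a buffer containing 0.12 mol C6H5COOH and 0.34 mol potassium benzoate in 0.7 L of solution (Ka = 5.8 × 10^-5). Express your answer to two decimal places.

pH = 4.69

pKa = −log(5.8 × 10^-5) = 4.237
pH = pKa + log([A⁻]/[HA]) = 4.237 + log(0.34/0.12)
pH = 4.237 + (+0.452) = 4.69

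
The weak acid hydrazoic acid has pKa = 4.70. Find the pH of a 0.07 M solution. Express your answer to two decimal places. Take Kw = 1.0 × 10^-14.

HN3 ⇌ N3- + H+
Ka = 10^(−4.70) = 2.00 × 10^-5
Let x = [H+] at equilibrium. Ka = x²/(0.07 − x).
Assume x ≪ 0.07: x ≈ √(2.00 × 10^-5 × 0.07) = 1.18 × 10^-3 M
(x/C₀ = 1.7% < 5%, so the approximation holds.)
pH = −log[H+] = −log(1.18 × 10^-3) = 2.93

pH = 2.93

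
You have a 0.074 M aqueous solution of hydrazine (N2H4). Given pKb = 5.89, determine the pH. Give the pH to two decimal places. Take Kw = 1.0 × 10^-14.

pH = 10.49

N2H4 + H2O ⇌ N2H5+ + OH-
Kb = 10^(−5.89) = 1.29 × 10^-6
From the ICE table, Kb = x²/(0.074 − x) = 1.29 × 10^-6.
Since Kb ≪ C₀, x ≈ √(Kb·C₀) = 3.09 × 10^-4 M.
(x/C₀ = 0.42% < 5%, so the approximation holds.)
pOH = −log(3.09 × 10^-4) = 3.51; pH = 14.00 − 3.51 = 10.49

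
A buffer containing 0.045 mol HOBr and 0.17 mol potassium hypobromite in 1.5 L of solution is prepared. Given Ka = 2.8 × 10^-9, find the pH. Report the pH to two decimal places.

pKa = −log(2.8 × 10^-9) = 8.553
pH = pKa + log([A⁻]/[HA]) = 8.553 + log(0.17/0.045)
pH = 8.553 + (+0.577) = 9.13

pH = 9.13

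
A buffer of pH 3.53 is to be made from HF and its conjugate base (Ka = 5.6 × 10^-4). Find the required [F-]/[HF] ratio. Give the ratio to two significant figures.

pKa = -log(5.6 × 10^-4) = 3.252
pH = pKa + log(r) ⇒ log(r) = 3.53 − 3.252 = +0.278
r = [F-]/[HF] = 10^(+0.278) = 1.9

ratio = 1.9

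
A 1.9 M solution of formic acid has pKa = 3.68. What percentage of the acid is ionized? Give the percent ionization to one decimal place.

1.0%

HCOOH ⇌ HCOO- + H+; let x = [H+] at equilibrium.
Ka = 10^(−3.68) = 2.09 × 10^-4
x ≈ √(Ka·C₀) = √(2.09 × 10^-4 × 1.9) = 1.99 × 10^-2 M
Fraction ionized = 1.99 × 10^-2 / 1.9 = 0.0105 → 1.0%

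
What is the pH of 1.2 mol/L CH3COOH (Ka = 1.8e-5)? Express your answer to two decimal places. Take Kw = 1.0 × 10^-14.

pH = 2.33

CH3COOH ⇌ CH3COO- + H+
Ka = [H+]²/(1.2 − [H+]) = 1.8 × 10^-5
Assume [H+] ≪ 1.2: [H+] ≈ √(1.8 × 10^-5 × 1.2) = 4.65 × 10^-3 M
Check: 0.39% ionized — well under 5%, approximation valid.
pH = −log[H+] = −log(4.65 × 10^-3) = 2.33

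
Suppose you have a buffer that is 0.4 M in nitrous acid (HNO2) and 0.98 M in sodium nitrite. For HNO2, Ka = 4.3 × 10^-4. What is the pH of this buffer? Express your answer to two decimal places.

pKa = −log(4.3 × 10^-4) = 3.367
Henderson–Hasselbalch: pH = pKa + log([NO2-]/[HNO2]) = 3.367 + log(0.98/0.4)
pH = 3.367 + (+0.389) = 3.76

pH = 3.76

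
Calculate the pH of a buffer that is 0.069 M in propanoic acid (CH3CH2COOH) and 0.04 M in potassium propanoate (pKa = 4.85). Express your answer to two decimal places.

pH = 4.61

Using pH = pKa + log([base]/[acid]) with [base]/[acid] = 0.04/0.069:
pH = 4.85 + (-0.237) = 4.61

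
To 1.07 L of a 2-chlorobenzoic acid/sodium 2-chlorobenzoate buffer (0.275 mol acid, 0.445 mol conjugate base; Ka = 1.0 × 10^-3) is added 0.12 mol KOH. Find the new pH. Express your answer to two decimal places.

OH- converts ClC6H4COOH to ClC6H4COO-: ClC6H4COOH → 0.155 mol, ClC6H4COO- → 0.565 mol.
pKa = −log(1.0 × 10^-3) = 3.000
pH = pKa + log([A⁻]/[HA]) = 3.000 + log(0.565/0.155) = 3.000 +0.562

pH = 3.56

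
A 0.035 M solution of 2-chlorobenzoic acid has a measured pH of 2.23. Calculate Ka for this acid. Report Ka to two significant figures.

Ka = 1.2 × 10^-3

[H+] = 10^(-2.23) = 5.89 × 10^-3 M
At equilibrium [HA] = 0.035 − 5.89 × 10^-3 = 2.91 × 10^-2 M
Ka = [H+][A-]/[HA] = (5.89 × 10^-3)² / 2.91 × 10^-2 = 1.2 × 10^-3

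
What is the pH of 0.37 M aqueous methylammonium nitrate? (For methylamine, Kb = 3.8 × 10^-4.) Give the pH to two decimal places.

CH3NH3+ is the conjugate acid of the weak base CH3NH2.
Ka = Kw/Kb = 1.0×10^-14 / 3.8 × 10^-4 = 2.63 × 10^-11
From the ICE table, Ka = [H+]²/(0.37 − [H+]) = 2.63 × 10^-11.
Assume [H+] ≪ 0.37: [H+] ≈ √(2.63 × 10^-11 × 0.37) = 3.12 × 10^-6 M
([H+]/C₀ = 0.00084% < 5%, so the approximation holds.)
pH = −log(3.12 × 10^-6) = 5.51

pH = 5.51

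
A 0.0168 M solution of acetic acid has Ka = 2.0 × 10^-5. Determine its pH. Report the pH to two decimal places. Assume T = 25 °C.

pH = 3.24

CH3COOH ⇌ CH3COO- + H+
From the ICE table, Ka = x²/(0.0168 − x) = 2.0 × 10^-5.
Since Ka ≪ C₀, x ≈ √(Ka·C₀) = 5.80 × 10^-4 M.
pH = −log[H+] = −log(5.80 × 10^-4) = 3.24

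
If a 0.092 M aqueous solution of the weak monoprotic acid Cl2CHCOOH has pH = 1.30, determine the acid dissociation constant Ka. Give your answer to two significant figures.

Ka = 6.0 × 10^-2

[H+] = 10^(-1.30) = 5.01 × 10^-2 M
At equilibrium [HA] = 0.092 − 5.01 × 10^-2 = 4.19 × 10^-2 M
Ka = [H+][A-]/[HA] = (5.01 × 10^-2)² / 4.19 × 10^-2 = 6.0 × 10^-2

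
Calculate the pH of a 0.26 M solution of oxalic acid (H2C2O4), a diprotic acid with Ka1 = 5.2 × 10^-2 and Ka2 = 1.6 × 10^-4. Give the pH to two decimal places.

pH = 1.03

Since Ka1 ≫ Ka2, the first ionization dominates [H+].
Ka1 = x²/(0.26 − x) = 5.2 × 10^-2
Solving the quadratic: x = (−Ka1 + √(Ka1² + 4·Ka1·C₀))/2 = 9.31 × 10^-2 M
pH = −log(9.31 × 10^-2) = 1.03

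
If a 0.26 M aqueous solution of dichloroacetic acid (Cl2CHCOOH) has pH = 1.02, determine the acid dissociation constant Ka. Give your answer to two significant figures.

[H+] = 10^(-1.02) = 9.55 × 10^-2 M
At equilibrium [HA] = 0.26 − 9.55 × 10^-2 = 1.65 × 10^-1 M
Ka = [H+][A-]/[HA] = (9.55 × 10^-2)² / 1.65 × 10^-1 = 5.5 × 10^-2

Ka = 5.5 × 10^-2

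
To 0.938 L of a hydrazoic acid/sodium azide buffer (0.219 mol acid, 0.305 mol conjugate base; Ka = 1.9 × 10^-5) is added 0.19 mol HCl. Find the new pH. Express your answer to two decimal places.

After neutralization: n(HN3) = 0.409 mol, n(N3-) = 0.115 mol.
pKa = −log(1.9 × 10^-5) = 4.721
pH = pKa + log(n_N3-/n_HN3) = 4.721 + log(0.115/0.409) = 4.721 + (-0.551)

pH = 4.17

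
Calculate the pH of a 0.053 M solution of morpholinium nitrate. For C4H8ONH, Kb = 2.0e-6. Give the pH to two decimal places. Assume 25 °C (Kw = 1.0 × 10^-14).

C4H8ONH2+ is the conjugate acid of the weak base C4H8ONH.
Ka = Kw/Kb = 1.0×10^-14 / 2.0 × 10^-6 = 5.00 × 10^-9
Ka = x²/(0.053 − x) = 5.00 × 10^-9
Since Ka ≪ C₀, x ≈ √(Ka·C₀) = 1.63 × 10^-5 M.
pH = −log[H+] = −log(1.63 × 10^-5) = 4.79

pH = 4.79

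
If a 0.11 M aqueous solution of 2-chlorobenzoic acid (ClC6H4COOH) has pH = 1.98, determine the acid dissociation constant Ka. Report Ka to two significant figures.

[H+] = 10^(-1.98) = 1.05 × 10^-2 M
At equilibrium [HA] = 0.11 − 1.05 × 10^-2 = 9.95 × 10^-2 M
Ka = [H+][A-]/[HA] = (1.05 × 10^-2)² / 9.95 × 10^-2 = 1.1 × 10^-3

Ka = 1.1 × 10^-3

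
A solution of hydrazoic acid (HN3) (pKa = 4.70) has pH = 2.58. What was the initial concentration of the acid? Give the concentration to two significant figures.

C₀ = 3.5 × 10^-1 M

[H+] = 10^(-2.58) = 2.63 × 10^-3 M = x
Ka = 10^(−4.70) = 2.00 × 10^-5
Ka = x²/(C₀ − x) ⇒ C₀ = x + x²/Ka
C₀ = 2.63 × 10^-3 + (2.63 × 10^-3)²/(2.00 × 10^-5) = 3.48 × 10^-1 M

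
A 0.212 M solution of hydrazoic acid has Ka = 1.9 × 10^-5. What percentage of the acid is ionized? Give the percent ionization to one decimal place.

HN3 ⇌ N3- + H+; let x = [H+] at equilibrium.
x ≈ √(Ka·C₀) = √(1.9 × 10^-5 × 0.212) = 2.01 × 10^-3 M
Fraction ionized = 2.01 × 10^-3 / 0.212 = 0.0095 → 0.9%

0.9%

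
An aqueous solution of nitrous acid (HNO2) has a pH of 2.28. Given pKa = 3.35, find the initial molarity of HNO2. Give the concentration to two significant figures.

C₀ = 6.7 × 10^-2 M

[H+] = 10^(-2.28) = 5.25 × 10^-3 M = x
Ka = 10^(−3.35) = 4.47 × 10^-4
Ka = x²/(C₀ − x) ⇒ C₀ = x + x²/Ka
C₀ = 5.25 × 10^-3 + (5.25 × 10^-3)²/(4.47 × 10^-4) = 6.69 × 10^-2 M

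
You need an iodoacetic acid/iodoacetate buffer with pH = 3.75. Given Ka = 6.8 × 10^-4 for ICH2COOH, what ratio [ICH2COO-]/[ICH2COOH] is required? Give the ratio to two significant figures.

ratio = 3.8

pKa = -log(6.8 × 10^-4) = 3.167
pH = pKa + log(r) ⇒ log(r) = 3.75 − 3.167 = +0.583
r = [ICH2COO-]/[ICH2COOH] = 10^(+0.583) = 3.83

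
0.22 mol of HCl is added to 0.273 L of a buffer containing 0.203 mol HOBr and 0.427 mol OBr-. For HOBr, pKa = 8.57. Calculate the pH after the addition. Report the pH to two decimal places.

Added H+ converts OBr- to HOBr: HOBr → 0.423 mol, OBr- → 0.207 mol.
pH = pKa + log(n_OBr-/n_HOBr) = 8.57 + log(0.207/0.423) = 8.57 + (-0.310)

pH = 8.26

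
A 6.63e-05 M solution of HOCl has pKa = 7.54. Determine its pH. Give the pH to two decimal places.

pH = 5.86

HOCl ⇌ OCl- + H+
Ka = 10^(−7.54) = 2.88 × 10^-8
Let x = [H+] at equilibrium. Ka = x²/(6.63e-05 − x).
Neglecting x in the denominator: x = √(2.88 × 10^-8 × 6.63e-05) = 1.38 × 10^-6 M
(x/C₀ = 2.1% < 5%, so the approximation holds.)
pH = −log[H+] = −log(1.38 × 10^-6) = 5.86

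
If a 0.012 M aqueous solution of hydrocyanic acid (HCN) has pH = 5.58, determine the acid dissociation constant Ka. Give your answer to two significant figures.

[H+] = 10^(-5.58) = 2.63 × 10^-6 M
At equilibrium [HA] = 0.012 − 2.63 × 10^-6 = 1.20 × 10^-2 M
Ka = [H+][A-]/[HA] = (2.63 × 10^-6)² / 1.20 × 10^-2 = 5.8 × 10^-10

Ka = 5.8 × 10^-10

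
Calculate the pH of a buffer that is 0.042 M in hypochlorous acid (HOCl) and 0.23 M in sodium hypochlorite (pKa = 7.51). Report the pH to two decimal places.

Using pH = pKa + log([base]/[acid]) with [base]/[acid] = 0.23/0.042:
pH = 7.51 + (+0.738) = 8.25

pH = 8.25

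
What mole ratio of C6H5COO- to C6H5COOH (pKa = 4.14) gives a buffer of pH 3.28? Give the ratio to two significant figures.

pH = pKa + log(r) ⇒ log(r) = 3.28 − 4.14 = -0.86
r = [C6H5COO-]/[C6H5COOH] = 10^(-0.86) = 0.138

ratio = 0.14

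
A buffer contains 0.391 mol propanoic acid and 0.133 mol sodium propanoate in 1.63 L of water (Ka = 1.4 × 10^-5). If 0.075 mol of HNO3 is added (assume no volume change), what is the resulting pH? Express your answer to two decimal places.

pH = 3.95

After neutralization: n(CH3CH2COOH) = 0.466 mol, n(CH3CH2COO-) = 0.058 mol.
pKa = −log(1.4 × 10^-5) = 4.854
pH = pKa + log([A⁻]/[HA]) = 4.854 + log(0.058/0.466) = 4.854 -0.905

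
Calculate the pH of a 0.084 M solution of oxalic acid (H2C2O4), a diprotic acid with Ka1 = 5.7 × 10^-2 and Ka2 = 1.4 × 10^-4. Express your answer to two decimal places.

pH = 1.33

Since Ka1 ≫ Ka2, the first ionization dominates [H+].
Ka1 = x²/(0.084 − x) = 5.7 × 10^-2
Solving the quadratic: x = (−Ka1 + √(Ka1² + 4·Ka1·C₀))/2 = 4.63 × 10^-2 M
pH = −log(4.63 × 10^-2) = 1.33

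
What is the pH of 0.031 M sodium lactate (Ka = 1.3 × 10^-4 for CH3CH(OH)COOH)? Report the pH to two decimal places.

CH3CH(OH)COO- is the conjugate base of the weak acid CH3CH(OH)COOH.
Kb = Kw/Ka = 1.0×10^-14 / 1.3 × 10^-4 = 7.69 × 10^-11
Kb = [OH-]²/(0.031 − [OH-]) = 7.69 × 10^-11
Neglecting [OH-] in the denominator: [OH-] = √(7.69 × 10^-11 × 0.031) = 1.54 × 10^-6 M
pOH = −log(1.54 × 10^-6) = 5.81; pH = 14.00 − 5.81 = 8.19

pH = 8.19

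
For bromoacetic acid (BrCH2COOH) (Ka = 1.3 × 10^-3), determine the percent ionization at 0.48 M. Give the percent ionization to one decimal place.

BrCH2COOH ⇌ BrCH2COO- + H+; let x = [H+] at equilibrium.
Ka = x²/(C₀ − x); solving the quadratic gives x = 2.43 × 10^-2 M.
Fraction ionized = 2.43 × 10^-2 / 0.48 = 0.0506 → 5.1%

5.1%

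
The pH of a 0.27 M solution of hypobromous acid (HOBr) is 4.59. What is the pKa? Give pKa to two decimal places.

pKa = 8.61

[H+] = 10^(-4.59) = 2.57 × 10^-5 M
At equilibrium [HA] = 0.27 − 2.57 × 10^-5 = 2.70 × 10^-1 M
Ka = [H+][A-]/[HA] = (2.57 × 10^-5)² / 2.70 × 10^-1 = 2.45 × 10^-9
pKa = -log(2.45 × 10^-9) = 8.61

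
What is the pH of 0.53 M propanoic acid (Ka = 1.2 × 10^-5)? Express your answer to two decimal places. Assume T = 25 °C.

CH3CH2COOH ⇌ CH3CH2COO- + H+
From the ICE table, Ka = [H+]²/(0.53 − [H+]) = 1.2 × 10^-5.
Since Ka ≪ C₀, [H+] ≈ √(Ka·C₀) = 2.52 × 10^-3 M.
Check: 0.48% ionized — well under 5%, approximation valid.
pH = −log[H+] = −log(2.52 × 10^-3) = 2.60

pH = 2.60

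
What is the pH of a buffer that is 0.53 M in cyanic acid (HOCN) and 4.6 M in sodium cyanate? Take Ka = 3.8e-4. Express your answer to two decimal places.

pH = 4.36

pKa = −log(3.8 × 10^-4) = 3.420
Henderson–Hasselbalch: pH = pKa + log([OCN-]/[HOCN]) = 3.420 + log(4.6/0.53)
pH = 3.420 + (+0.938) = 4.36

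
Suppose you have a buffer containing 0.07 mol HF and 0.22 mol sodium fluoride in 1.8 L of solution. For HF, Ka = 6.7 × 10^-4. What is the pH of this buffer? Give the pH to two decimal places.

pKa = −log(6.7 × 10^-4) = 3.174
pH = pKa + log([A⁻]/[HA]) = 3.174 + log(0.22/0.07)
pH = 3.174 + (+0.497) = 3.67

pH = 3.67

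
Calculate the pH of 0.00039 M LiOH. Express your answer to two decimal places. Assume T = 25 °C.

LiOH is a strong base; [OH-] = 0.00039 M.
pOH = -log(0.00039) = 3.41
pH = 14.00 - 3.41 = 10.59

pH = 10.59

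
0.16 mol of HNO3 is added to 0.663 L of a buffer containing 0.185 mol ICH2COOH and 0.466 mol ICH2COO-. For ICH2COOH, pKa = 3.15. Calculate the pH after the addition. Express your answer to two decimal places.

Added H+ converts ICH2COO- to ICH2COOH: ICH2COOH → 0.345 mol, ICH2COO- → 0.306 mol.
pH = pKa + log(n_ICH2COO-/n_ICH2COOH) = 3.15 + log(0.306/0.345) = 3.15 + (-0.052)

pH = 3.10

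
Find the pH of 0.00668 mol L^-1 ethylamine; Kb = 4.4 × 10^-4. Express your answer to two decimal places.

C2H5NH2 + H2O ⇌ C2H5NH3+ + OH-
Kb = [OH-]²/(0.00668 − [OH-]) = 4.4 × 10^-4
[OH-] is not negligible relative to C₀; solve [OH-]² + 0.00044·[OH-] − 2.94e-06 = 0.
[OH-] = (−Kb + √(Kb² + 4·Kb·C₀))/2 = 1.51 × 10^-3 M
pOH = 2.82, so pH = 14.00 − pOH = 11.18

pH = 11.18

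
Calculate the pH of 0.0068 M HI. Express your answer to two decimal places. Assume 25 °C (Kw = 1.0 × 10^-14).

pH = 2.17

HI is a strong acid and dissociates completely, so [H+] = 0.0068 M.
pH = -log(0.0068) = 2.17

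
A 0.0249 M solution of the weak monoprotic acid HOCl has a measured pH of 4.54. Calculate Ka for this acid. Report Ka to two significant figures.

[H+] = 10^(-4.54) = 2.88 × 10^-5 M
At equilibrium [HA] = 0.0249 − 2.88 × 10^-5 = 2.49 × 10^-2 M
Ka = [H+][A-]/[HA] = (2.88 × 10^-5)² / 2.49 × 10^-2 = 3.3 × 10^-8

Ka = 3.3 × 10^-8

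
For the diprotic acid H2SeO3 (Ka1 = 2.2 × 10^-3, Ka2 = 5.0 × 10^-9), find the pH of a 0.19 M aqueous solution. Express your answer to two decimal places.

Since Ka1 ≫ Ka2, the first ionization dominates [H+].
Ka1 = x²/(0.19 − x) = 2.2 × 10^-3
Solving the quadratic: x = (−Ka1 + √(Ka1² + 4·Ka1·C₀))/2 = 1.94 × 10^-2 M
pH = −log(1.94 × 10^-2) = 1.71

pH = 1.71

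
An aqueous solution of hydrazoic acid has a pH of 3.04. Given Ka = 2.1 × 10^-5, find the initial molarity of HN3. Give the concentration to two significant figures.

[H+] = 10^(-3.04) = 9.12 × 10^-4 M = x
Ka = x²/(C₀ − x) ⇒ C₀ = x + x²/Ka
C₀ = 9.12 × 10^-4 + (9.12 × 10^-4)²/(2.1 × 10^-5) = 4.05 × 10^-2 M

C₀ = 4.1 × 10^-2 M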